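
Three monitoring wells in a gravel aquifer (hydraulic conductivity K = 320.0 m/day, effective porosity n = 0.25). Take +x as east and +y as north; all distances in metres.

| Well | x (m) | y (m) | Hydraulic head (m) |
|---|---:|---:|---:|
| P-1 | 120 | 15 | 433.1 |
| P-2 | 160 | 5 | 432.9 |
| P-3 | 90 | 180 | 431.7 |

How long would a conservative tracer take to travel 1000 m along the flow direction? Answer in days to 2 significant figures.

63 days

With h = a·x + b·y + c and P-1 as origin, the differences give:
  40·a + (-10)·b = -0.2
  (-30)·a + 165·b = -1.4
Eliminate b (×165 and ×(-10), subtract): 6300·a = -47.00 → a = ∂h/∂x = -0.007460
Back-substitute: b = ∂h/∂y = -0.009841.
|∇h| = √(-0.007460² + -0.009841²) = 0.01235
Seepage velocity v = K·i/n = 320.0 × 0.01235 / 0.25 = 15.81 m/day.
t = 1000 / 15.81 = 63.25 days.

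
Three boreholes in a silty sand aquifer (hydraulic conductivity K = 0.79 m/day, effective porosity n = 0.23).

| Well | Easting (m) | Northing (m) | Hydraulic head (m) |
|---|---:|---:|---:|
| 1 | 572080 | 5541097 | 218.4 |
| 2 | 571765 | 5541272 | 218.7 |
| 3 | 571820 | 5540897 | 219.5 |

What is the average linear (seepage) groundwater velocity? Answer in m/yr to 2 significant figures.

Differences from 1: to 2 (Δx, Δy, Δh) = (-315, 175, +0.3); to 3 = (-260, -200, +1.1).
Determinant of the coordinate differences = (-315)·(-200) − (-260)·175 = 108500.
∂h/∂x = [(+0.3)·(-200) − (+1.1)·175] / 108500 = -0.002327
∂h/∂y = [(-315)·(+1.1) − (-260)·(+0.3)] / 108500 = -0.002475
|∇h| = √(-0.002327² + -0.002475²) = 0.003397
Seepage velocity v = K·i/n = 0.79 × 0.003397 / 0.23 = 0.01167 m/day = 4.262 m/yr.

4.3 m/yr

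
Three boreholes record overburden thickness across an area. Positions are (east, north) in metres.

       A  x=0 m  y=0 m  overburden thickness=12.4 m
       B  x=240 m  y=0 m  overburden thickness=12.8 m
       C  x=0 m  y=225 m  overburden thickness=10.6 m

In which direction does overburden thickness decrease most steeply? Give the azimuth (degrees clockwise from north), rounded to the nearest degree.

348°

∂d/∂x = (12.8 − 12.4) / (240 − 0) = +0.001667
∂d/∂y = (10.6 − 12.4) / (225 − 0) = -0.008000
Steepest decrease is along −∇f: components (-0.001667 E, +0.008000 N).
Azimuth = atan2(-0.001667, +0.008000) = 348.2° ≈ 348°.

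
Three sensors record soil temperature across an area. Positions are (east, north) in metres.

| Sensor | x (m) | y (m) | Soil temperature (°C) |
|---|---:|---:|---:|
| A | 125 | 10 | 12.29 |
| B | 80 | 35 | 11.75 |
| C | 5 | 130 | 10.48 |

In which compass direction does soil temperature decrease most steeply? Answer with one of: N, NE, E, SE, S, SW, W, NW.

NW

Taking A as reference: B−A = (-45, 25, -0.54); C−A = (-120, 120, -1.81).
Solve a·Δx + b·Δy = ΔT: det = (-45)·120 − (-120)·25 = -2400.
∂T/∂x = [(-0.54)·120 − (-1.81)·25] / -2400 = +0.008146
∂T/∂y = [(-45)·(-1.81) − (-120)·(-0.54)] / -2400 = -0.006938
Steepest decrease is along −∇f = (-0.008146 E, +0.006938 N) → northwest.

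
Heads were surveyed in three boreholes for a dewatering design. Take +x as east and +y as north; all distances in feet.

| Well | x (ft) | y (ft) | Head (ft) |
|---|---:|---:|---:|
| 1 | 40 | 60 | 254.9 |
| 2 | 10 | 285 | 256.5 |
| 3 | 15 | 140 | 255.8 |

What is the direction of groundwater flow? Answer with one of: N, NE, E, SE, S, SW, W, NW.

With h = a·x + b·y + c and 1 as origin, the differences give:
  (-30)·a + 225·b = +1.6
  (-25)·a + 80·b = +0.9
Eliminate b (×80 and ×225, subtract): 3225·a = -74.50 → a = ∂h/∂x = -0.02310
Back-substitute: b = ∂h/∂y = +0.004031.
Flow = −∇h = (+0.02310 east, -0.004031 north), which points east.

E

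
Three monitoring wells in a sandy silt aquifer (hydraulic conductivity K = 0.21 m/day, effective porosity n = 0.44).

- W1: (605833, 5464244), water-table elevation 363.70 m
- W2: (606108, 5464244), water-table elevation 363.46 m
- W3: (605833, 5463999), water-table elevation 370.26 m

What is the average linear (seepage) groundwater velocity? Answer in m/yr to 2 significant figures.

∂h/∂x = (363.46 − 363.70) / (606108 − 605833) = -0.0008727
∂h/∂y = (370.26 − 363.70) / (5463999 − 5464244) = -0.02678
|∇h| = √(-0.0008727² + -0.02678²) = 0.02679
Seepage velocity v = K·i/n = 0.21 × 0.02679 / 0.44 = 0.01279 m/day = 4.672 m/yr.

4.7 m/yr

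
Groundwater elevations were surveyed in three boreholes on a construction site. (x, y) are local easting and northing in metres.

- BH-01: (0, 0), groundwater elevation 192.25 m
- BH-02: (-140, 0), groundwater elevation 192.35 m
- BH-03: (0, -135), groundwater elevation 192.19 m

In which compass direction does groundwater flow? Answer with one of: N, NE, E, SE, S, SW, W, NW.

∂h/∂x = (192.35 − 192.25) / (-140 − 0) = -0.0007143
∂h/∂y = (192.19 − 192.25) / (-135 − 0) = +0.0004444
Flow = −∇h = (+0.0007143 east, -0.0004444 north), which points southeast.

SE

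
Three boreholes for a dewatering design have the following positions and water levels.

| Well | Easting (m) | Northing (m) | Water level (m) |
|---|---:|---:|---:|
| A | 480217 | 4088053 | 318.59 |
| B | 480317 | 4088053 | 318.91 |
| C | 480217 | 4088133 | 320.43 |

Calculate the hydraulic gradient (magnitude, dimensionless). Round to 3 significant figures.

∂h/∂x = (318.91 − 318.59) / (480317 − 480217) = +0.003200
∂h/∂y = (320.43 − 318.59) / (4088133 − 4088053) = +0.02300
|∇h| = √(0.003200² + 0.02300²) = 0.02322

0.0232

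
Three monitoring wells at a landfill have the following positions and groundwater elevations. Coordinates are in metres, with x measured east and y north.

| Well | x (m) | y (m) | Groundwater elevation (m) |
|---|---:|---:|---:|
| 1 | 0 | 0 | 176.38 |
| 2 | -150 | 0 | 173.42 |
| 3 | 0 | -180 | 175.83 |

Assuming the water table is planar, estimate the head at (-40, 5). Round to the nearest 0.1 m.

∂h/∂x = (173.42 − 176.38) / (-150 − 0) = +0.01973
∂h/∂y = (175.83 − 176.38) / (-180 − 0) = +0.003056
h(-40, 5) = 176.38 + (+0.01973)·(-40) + (+0.003056)·(5) = 176.38 -0.789 +0.015 = 175.606 m.

175.6 m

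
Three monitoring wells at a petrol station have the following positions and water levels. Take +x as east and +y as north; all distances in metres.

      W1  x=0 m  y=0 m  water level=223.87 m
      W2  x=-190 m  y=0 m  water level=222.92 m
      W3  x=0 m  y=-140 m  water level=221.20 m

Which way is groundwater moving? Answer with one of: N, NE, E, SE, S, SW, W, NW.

S

∂h/∂x = (222.92 − 223.87) / (-190 − 0) = +0.005000
∂h/∂y = (221.20 − 223.87) / (-140 − 0) = +0.01907
Flow = −∇h = (-0.005000 east, -0.01907 north), which points south.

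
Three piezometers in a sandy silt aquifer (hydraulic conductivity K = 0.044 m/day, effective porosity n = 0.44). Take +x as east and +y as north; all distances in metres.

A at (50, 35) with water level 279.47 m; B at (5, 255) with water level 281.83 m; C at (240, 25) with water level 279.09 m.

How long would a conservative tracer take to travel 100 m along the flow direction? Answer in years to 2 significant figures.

Differences from A: to B (Δx, Δy, Δh) = (-45, 220, +2.36); to C = (190, -10, -0.38).
Determinant of the coordinate differences = (-45)·(-10) − 190·220 = -41350.
∂h/∂x = [(+2.36)·(-10) − (-0.38)·220] / -41350 = -0.001451
∂h/∂y = [(-45)·(-0.38) − 190·(+2.36)] / -41350 = +0.01043
|∇h| = √(-0.001451² + 0.01043²) = 0.01053
Seepage velocity v = K·i/n = 0.044 × 0.01053 / 0.44 = 0.001053 m/day.
t = 100 / 0.001053 = 9.497e+04 days = 260 years.

260 years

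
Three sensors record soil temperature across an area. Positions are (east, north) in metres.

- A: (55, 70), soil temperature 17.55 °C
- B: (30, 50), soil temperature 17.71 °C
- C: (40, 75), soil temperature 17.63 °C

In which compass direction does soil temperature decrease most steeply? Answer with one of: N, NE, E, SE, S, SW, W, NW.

Differences from A: to B (Δx, Δy, Δh) = (-25, -20, +0.16); to C = (-15, 5, +0.08).
Solve a·Δx + b·Δy = ΔT: det = (-25)·5 − (-15)·(-20) = -425.
∂T/∂x = [(+0.16)·5 − (+0.08)·(-20)] / -425 = -0.005647
∂T/∂y = [(-25)·(+0.08) − (-15)·(+0.16)] / -425 = -0.0009412
Steepest decrease is along −∇f = (+0.005647 E, +0.0009412 N) → east.

E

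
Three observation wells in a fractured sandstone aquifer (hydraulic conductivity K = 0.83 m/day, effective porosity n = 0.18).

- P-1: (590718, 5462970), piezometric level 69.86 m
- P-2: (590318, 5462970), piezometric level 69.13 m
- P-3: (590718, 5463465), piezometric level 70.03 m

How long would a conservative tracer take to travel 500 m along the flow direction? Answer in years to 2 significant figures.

∂h/∂x = (69.13 − 69.86) / (590318 − 590718) = +0.001825
∂h/∂y = (70.03 − 69.86) / (5463465 − 5462970) = +0.0003434
|∇h| = √(0.001825² + 0.0003434²) = 0.001857
Seepage velocity v = K·i/n = 0.83 × 0.001857 / 0.18 = 0.008563 m/day.
t = 500 / 0.008563 = 5.839e+04 days = 160 years.

160 years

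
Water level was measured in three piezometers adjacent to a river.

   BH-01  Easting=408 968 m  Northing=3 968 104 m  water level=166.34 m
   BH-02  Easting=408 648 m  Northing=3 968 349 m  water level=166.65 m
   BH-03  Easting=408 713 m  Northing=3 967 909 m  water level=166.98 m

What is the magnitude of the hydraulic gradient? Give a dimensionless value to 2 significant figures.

0.0020

Differences from BH-01: to BH-02 (Δx, Δy, Δh) = (-320, 245, +0.31); to BH-03 = (-255, -195, +0.64).
Determinant of the coordinate differences = (-320)·(-195) − (-255)·245 = 124875.
∂h/∂x = [(+0.31)·(-195) − (+0.64)·245] / 124875 = -0.001740
∂h/∂y = [(-320)·(+0.64) − (-255)·(+0.31)] / 124875 = -0.001007
|∇h| = √(-0.001740² + -0.001007²) = 0.00201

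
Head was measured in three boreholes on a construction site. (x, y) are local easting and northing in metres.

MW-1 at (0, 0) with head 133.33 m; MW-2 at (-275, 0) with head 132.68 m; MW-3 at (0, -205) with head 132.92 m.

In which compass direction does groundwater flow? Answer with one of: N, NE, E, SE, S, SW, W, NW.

∂h/∂x = (132.68 − 133.33) / (-275 − 0) = +0.002364
∂h/∂y = (132.92 − 133.33) / (-205 − 0) = +0.002000
Flow = −∇h = (-0.002364 east, -0.002000 north), which points southwest.

SW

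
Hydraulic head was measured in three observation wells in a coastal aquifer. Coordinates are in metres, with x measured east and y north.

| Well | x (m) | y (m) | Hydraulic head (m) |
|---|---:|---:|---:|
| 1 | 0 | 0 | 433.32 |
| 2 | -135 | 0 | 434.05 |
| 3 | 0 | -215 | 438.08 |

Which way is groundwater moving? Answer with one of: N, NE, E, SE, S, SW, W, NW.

∂h/∂x = (434.05 − 433.32) / (-135 − 0) = -0.005407
∂h/∂y = (438.08 − 433.32) / (-215 − 0) = -0.02214
Flow = −∇h = (+0.005407 east, +0.02214 north), which points north.

N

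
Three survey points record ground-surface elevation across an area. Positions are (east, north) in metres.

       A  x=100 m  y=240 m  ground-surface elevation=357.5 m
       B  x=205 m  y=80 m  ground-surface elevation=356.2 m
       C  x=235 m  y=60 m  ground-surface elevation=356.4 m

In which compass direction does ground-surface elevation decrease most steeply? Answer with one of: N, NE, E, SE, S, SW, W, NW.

Three-point gradient (reference A): Δ to B = (105, -160, -1.3), Δ to C = (135, -180, -1.1).
∂z/∂x = +0.02148, ∂z/∂y = +0.02222 (det = 2700).
Steepest decrease is along −∇f = (-0.02148 E, -0.02222 N) → southwest.

SW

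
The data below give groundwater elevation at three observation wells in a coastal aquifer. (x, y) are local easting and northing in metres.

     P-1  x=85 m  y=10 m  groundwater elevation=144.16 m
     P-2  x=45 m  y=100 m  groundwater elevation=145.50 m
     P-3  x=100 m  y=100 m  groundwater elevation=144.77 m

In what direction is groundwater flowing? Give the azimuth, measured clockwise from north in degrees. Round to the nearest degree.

Three-point gradient (reference P-1): Δ to P-2 = (-40, 90, +1.34), Δ to P-3 = (15, 90, +0.61).
∂h/∂x = -0.01327, ∂h/∂y = +0.008990 (det = -4950).
Flow direction (−∇h) has components (+0.01327 E, -0.008990 N).
Azimuth = atan2(E, N) = atan2(+0.01327, -0.008990) = 124.1° ≈ 124°.

124°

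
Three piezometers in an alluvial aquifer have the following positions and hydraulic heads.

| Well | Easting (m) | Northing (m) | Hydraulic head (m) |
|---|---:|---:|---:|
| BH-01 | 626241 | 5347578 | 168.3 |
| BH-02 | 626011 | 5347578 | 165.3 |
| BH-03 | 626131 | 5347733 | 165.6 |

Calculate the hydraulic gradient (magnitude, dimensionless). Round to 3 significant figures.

0.0154

With h = a·x + b·y + c and BH-01 as origin, the differences give:
  (-230)·a + 0·b = -3.0
  (-110)·a + 155·b = -2.7
Eliminate b (×155 and ×0, subtract): -35650·a = -465.00 → a = ∂h/∂x = +0.01304
Back-substitute: b = ∂h/∂y = -0.008163.
|∇h| = √(0.01304² + -0.008163²) = 0.01538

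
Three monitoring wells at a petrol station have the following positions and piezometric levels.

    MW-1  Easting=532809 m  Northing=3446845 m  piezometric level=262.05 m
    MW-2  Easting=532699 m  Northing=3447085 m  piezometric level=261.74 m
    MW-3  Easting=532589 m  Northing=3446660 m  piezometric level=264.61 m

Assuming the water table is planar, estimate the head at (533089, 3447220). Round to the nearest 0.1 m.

With h = a·x + b·y + c and MW-1 as origin, the differences give:
  (-110)·a + 240·b = -0.31
  (-220)·a + (-185)·b = +2.56
Eliminate b (×(-185) and ×240, subtract): 73150·a = -557.050 → a = ∂h/∂x = -0.007615
Back-substitute: b = ∂h/∂y = -0.004782.
h(533089, 3447220) = 262.05 + (-0.007615)·(280) + (-0.004782)·(375) = 262.05 -2.132 -1.793 = 258.125 m.

258.1 m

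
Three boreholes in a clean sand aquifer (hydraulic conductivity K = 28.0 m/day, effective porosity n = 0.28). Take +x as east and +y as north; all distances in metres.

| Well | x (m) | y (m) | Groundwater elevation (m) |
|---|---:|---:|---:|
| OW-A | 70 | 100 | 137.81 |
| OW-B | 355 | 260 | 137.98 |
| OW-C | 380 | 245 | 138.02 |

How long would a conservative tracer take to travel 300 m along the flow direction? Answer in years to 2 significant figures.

5.9 years

Taking OW-A as reference: OW-B−OW-A = (285, 160, +0.17); OW-C−OW-A = (310, 145, +0.21).
Solve a·Δx + b·Δy = Δh: det = 285·145 − 310·160 = -8275.
∂h/∂x = [(+0.17)·145 − (+0.21)·160] / -8275 = +0.001082
∂h/∂y = [285·(+0.21) − 310·(+0.17)] / -8275 = -0.0008640
|∇h| = √(0.001082² + -0.0008640²) = 0.001385
Seepage velocity v = K·i/n = 28.0 × 0.001385 / 0.28 = 0.1385 m/day.
t = 300 / 0.1385 = 2166 days = 5.93 years.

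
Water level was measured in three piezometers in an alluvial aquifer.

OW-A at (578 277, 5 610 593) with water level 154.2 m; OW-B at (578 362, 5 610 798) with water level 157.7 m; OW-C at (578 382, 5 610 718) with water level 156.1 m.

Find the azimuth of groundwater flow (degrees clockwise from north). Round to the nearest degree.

With h = a·x + b·y + c and OW-A as origin, the differences give:
  85·a + 205·b = +3.5
  105·a + 125·b = +1.9
Eliminate b (×125 and ×205, subtract): -10900·a = 48.00 → a = ∂h/∂x = -0.004404
Back-substitute: b = ∂h/∂y = +0.01890.
Flow direction (−∇h) has components (+0.004404 E, -0.01890 N).
Azimuth = atan2(E, N) = atan2(+0.004404, -0.01890) = 166.9° ≈ 167°.

167°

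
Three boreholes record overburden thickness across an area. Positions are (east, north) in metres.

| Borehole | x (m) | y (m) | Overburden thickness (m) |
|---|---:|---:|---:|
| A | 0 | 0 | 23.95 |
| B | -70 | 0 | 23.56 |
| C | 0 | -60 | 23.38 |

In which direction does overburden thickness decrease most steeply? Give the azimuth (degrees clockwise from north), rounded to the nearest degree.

∂d/∂x = (23.56 − 23.95) / (-70 − 0) = +0.005571
∂d/∂y = (23.38 − 23.95) / (-60 − 0) = +0.009500
Steepest decrease is along −∇f: components (-0.005571 E, -0.009500 N).
Azimuth = atan2(-0.005571, -0.009500) = 210.4° ≈ 210°.

210°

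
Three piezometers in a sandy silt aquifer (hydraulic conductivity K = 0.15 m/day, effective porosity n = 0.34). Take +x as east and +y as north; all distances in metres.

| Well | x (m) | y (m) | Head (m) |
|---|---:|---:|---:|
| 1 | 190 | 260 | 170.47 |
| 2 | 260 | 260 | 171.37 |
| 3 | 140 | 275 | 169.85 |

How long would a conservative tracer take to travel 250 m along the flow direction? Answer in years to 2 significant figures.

120 years

Three-point gradient (reference 1): Δ to 2 = (70, 0, +0.90), Δ to 3 = (-50, 15, -0.62).
∂h/∂x = +0.01286, ∂h/∂y = +0.001524 (det = 1050).
|∇h| = √(0.01286² + 0.001524²) = 0.01295
Seepage velocity v = K·i/n = 0.15 × 0.01295 / 0.34 = 0.005713 m/day.
t = 250 / 0.005713 = 4.376e+04 days = 120 years.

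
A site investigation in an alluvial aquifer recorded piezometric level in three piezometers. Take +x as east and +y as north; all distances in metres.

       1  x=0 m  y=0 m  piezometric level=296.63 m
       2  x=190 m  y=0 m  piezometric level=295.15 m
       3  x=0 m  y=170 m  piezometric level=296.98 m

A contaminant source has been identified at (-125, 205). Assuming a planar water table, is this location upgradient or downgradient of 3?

upgradient

∂h/∂x = (295.15 − 296.63) / (190 − 0) = -0.007789
∂h/∂y = (296.98 − 296.63) / (170 − 0) = +0.002059
Head at (-125, 205) = 296.63 + (-0.007789)·(-125) + (+0.002059)·(205) = 298.03 m.
That is higher than the 296.98 m at 3, so the point is upgradient.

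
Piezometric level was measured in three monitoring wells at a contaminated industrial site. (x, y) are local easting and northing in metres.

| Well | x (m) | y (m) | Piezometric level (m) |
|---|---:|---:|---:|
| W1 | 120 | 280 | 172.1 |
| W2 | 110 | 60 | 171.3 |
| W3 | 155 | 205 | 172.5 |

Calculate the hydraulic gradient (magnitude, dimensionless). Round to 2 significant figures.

0.018

Differences from W1: to W2 (Δx, Δy, Δh) = (-10, -220, -0.8); to W3 = (35, -75, +0.4).
Solve a·Δx + b·Δy = Δh: det = (-10)·(-75) − 35·(-220) = 8450.
∂h/∂x = [(-0.8)·(-75) − (+0.4)·(-220)] / 8450 = +0.01751
∂h/∂y = [(-10)·(+0.4) − 35·(-0.8)] / 8450 = +0.002840
|∇h| = √(0.01751² + 0.002840²) = 0.01774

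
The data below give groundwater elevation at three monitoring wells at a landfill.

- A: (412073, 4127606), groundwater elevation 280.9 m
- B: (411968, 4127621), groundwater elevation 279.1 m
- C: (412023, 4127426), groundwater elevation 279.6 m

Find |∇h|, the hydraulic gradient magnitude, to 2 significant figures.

0.018

Differences from A: to B (Δx, Δy, Δh) = (-105, 15, -1.8); to C = (-50, -180, -1.3).
Determinant of the coordinate differences = (-105)·(-180) − (-50)·15 = 19650.
∂h/∂x = [(-1.8)·(-180) − (-1.3)·15] / 19650 = +0.01748
∂h/∂y = [(-105)·(-1.3) − (-50)·(-1.8)] / 19650 = +0.002366
|∇h| = √(0.01748² + 0.002366²) = 0.01764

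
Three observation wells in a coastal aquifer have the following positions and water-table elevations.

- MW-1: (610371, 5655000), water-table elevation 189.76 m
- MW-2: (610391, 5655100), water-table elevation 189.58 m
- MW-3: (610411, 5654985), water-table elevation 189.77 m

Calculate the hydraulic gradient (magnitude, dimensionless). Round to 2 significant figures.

Taking MW-1 as reference: MW-2−MW-1 = (20, 100, -0.18); MW-3−MW-1 = (40, -15, +0.01).
Determinant of the coordinate differences = 20·(-15) − 40·100 = -4300.
∂h/∂x = [(-0.18)·(-15) − (+0.01)·100] / -4300 = -0.0003953
∂h/∂y = [20·(+0.01) − 40·(-0.18)] / -4300 = -0.001721
|∇h| = √(-0.0003953² + -0.001721²) = 0.001766

0.0018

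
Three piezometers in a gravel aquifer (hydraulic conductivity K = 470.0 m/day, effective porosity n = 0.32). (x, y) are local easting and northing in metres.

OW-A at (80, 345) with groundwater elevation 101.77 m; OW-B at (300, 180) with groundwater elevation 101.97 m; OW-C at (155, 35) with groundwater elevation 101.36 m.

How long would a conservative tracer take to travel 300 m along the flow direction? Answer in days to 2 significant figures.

68 days

Taking OW-A as reference: OW-B−OW-A = (220, -165, +0.20); OW-C−OW-A = (75, -310, -0.41).
Determinant of the coordinate differences = 220·(-310) − 75·(-165) = -55825.
∂h/∂x = [(+0.20)·(-310) − (-0.41)·(-165)] / -55825 = +0.002322
∂h/∂y = [220·(-0.41) − 75·(+0.20)] / -55825 = +0.001884
|∇h| = √(0.002322² + 0.001884²) = 0.00299
Seepage velocity v = K·i/n = 470.0 × 0.00299 / 0.32 = 4.392 m/day.
t = 300 / 4.392 = 68.31 days.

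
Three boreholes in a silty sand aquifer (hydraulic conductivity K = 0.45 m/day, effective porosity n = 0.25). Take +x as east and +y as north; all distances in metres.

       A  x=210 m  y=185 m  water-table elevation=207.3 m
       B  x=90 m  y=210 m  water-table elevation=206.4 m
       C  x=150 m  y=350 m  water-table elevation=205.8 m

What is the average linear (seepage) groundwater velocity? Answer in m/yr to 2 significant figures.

Differences from A: to B (Δx, Δy, Δh) = (-120, 25, -0.9); to C = (-60, 165, -1.5).
Determinant of the coordinate differences = (-120)·165 − (-60)·25 = -18300.
∂h/∂x = [(-0.9)·165 − (-1.5)·25] / -18300 = +0.006066
∂h/∂y = [(-120)·(-1.5) − (-60)·(-0.9)] / -18300 = -0.006885
|∇h| = √(0.006066² + -0.006885²) = 0.009176
Seepage velocity v = K·i/n = 0.45 × 0.009176 / 0.25 = 0.01652 m/day = 6.034 m/yr.

6.0 m/yr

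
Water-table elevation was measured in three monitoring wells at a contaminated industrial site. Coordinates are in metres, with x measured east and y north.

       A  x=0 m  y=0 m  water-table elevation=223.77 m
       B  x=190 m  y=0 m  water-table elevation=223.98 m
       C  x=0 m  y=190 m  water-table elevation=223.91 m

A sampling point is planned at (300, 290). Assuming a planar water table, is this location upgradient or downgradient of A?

∂h/∂x = (223.98 − 223.77) / (190 − 0) = +0.001105
∂h/∂y = (223.91 − 223.77) / (190 − 0) = +0.0007368
Head at (300, 290) = 223.77 + (+0.001105)·(300) + (+0.0007368)·(290) = 224.32 m.
That is higher than the 223.77 m at A, so the point is upgradient.

upgradient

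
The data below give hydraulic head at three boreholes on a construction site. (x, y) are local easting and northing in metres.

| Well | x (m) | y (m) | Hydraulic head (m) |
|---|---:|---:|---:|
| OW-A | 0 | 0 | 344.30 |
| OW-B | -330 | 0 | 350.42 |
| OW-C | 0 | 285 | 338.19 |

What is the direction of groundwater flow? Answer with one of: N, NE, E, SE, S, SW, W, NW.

∂h/∂x = (350.42 − 344.30) / (-330 − 0) = -0.01855
∂h/∂y = (338.19 − 344.30) / (285 − 0) = -0.02144
Flow = −∇h = (+0.01855 east, +0.02144 north), which points northeast.

NE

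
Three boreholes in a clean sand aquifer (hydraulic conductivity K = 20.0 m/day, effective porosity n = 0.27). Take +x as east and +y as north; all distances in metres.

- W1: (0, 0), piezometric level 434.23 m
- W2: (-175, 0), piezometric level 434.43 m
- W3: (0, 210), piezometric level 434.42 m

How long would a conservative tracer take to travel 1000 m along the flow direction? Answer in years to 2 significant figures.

25 years

∂h/∂x = (434.43 − 434.23) / (-175 − 0) = -0.001143
∂h/∂y = (434.42 − 434.23) / (210 − 0) = +0.0009048
|∇h| = √(-0.001143² + 0.0009048²) = 0.001458
Seepage velocity v = K·i/n = 20.0 × 0.001458 / 0.27 = 0.108 m/day.
t = 1000 / 0.108 = 9259 days = 25.3 years.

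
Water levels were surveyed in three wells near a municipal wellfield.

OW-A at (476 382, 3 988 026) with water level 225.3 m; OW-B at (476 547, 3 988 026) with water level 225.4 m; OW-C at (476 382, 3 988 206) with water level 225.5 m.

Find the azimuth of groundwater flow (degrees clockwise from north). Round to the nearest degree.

∂h/∂x = (225.4 − 225.3) / (476547 − 476382) = +0.0006061
∂h/∂y = (225.5 − 225.3) / (3988206 − 3988026) = +0.001111
Flow direction (−∇h) has components (-0.0006061 E, -0.001111 N).
Azimuth = atan2(E, N) = atan2(-0.0006061, -0.001111) = 208.6° ≈ 209°.

209°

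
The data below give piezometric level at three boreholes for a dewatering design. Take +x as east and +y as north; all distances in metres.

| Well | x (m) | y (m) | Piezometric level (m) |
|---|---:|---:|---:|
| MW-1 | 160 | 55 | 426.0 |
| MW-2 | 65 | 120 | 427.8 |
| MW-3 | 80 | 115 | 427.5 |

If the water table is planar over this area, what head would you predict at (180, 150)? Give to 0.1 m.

With h = a·x + b·y + c and MW-1 as origin, the differences give:
  (-95)·a + 65·b = +1.8
  (-80)·a + 60·b = +1.5
Eliminate b (×60 and ×65, subtract): -500·a = 10.50 → a = ∂h/∂x = -0.02100
Back-substitute: b = ∂h/∂y = -0.003000.
h(180, 150) = 426.0 + (-0.02100)·(20) + (-0.003000)·(95) = 426.0 -0.420 -0.285 = 425.295 m.

425.3 m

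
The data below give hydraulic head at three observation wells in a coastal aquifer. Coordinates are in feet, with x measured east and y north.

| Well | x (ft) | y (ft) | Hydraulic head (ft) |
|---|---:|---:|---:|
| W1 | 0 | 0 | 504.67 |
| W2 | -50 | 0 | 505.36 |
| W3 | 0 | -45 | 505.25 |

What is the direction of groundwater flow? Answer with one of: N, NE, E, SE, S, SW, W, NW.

∂h/∂x = (505.36 − 504.67) / (-50 − 0) = -0.01380
∂h/∂y = (505.25 − 504.67) / (-45 − 0) = -0.01289
Flow = −∇h = (+0.01380 east, +0.01289 north), which points northeast.

NE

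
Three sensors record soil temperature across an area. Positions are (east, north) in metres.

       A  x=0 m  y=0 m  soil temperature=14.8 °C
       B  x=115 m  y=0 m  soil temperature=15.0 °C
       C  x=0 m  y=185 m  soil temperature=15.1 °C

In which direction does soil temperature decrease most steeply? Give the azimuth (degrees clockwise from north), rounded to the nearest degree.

∂T/∂x = (15.0 − 14.8) / (115 − 0) = +0.001739
∂T/∂y = (15.1 − 14.8) / (185 − 0) = +0.001622
Steepest decrease is along −∇f: components (-0.001739 E, -0.001622 N).
Azimuth = atan2(-0.001739, -0.001622) = 227.0° ≈ 227°.

227°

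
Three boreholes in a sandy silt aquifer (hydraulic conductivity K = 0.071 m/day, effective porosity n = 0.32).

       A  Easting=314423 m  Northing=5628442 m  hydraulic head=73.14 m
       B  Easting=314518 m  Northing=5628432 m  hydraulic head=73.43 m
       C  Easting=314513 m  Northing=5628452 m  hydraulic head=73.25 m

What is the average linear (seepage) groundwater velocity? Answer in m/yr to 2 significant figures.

Three-point gradient (reference A): Δ to B = (95, -10, +0.29), Δ to C = (90, 10, +0.11).
∂h/∂x = +0.002162, ∂h/∂y = -0.008459 (det = 1850).
|∇h| = √(0.002162² + -0.008459²) = 0.008731
Seepage velocity v = K·i/n = 0.071 × 0.008731 / 0.32 = 0.001937 m/day = 0.7075 m/yr.

0.71 m/yr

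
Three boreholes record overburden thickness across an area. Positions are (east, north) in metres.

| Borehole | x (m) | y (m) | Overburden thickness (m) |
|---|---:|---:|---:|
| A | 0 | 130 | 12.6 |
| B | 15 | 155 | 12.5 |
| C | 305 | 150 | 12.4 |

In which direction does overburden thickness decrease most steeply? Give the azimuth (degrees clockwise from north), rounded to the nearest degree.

Three-point gradient (reference A): Δ to B = (15, 25, -0.1), Δ to C = (305, 20, -0.2).
∂d/∂x = -0.0004096, ∂d/∂y = -0.003754 (det = -7325).
Steepest decrease is along −∇f: components (+0.0004096 E, +0.003754 N).
Azimuth = atan2(+0.0004096, +0.003754) = 6.2° ≈ 006°.

006°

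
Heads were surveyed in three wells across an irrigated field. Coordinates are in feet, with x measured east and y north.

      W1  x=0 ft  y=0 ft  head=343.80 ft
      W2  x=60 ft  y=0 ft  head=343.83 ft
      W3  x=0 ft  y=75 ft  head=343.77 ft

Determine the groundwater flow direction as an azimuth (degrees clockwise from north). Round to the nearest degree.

309°

∂h/∂x = (343.83 − 343.80) / (60 − 0) = +0.0005000
∂h/∂y = (343.77 − 343.80) / (75 − 0) = -0.0004000
Flow direction (−∇h) has components (-0.0005000 E, +0.0004000 N).
Azimuth = atan2(E, N) = atan2(-0.0005000, +0.0004000) = 308.7° ≈ 309°.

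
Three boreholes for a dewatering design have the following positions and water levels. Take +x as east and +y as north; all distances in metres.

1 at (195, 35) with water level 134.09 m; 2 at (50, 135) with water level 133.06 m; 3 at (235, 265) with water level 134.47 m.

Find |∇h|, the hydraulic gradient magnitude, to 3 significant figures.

Differences from 1: to 2 (Δx, Δy, Δh) = (-145, 100, -1.03); to 3 = (40, 230, +0.38).
Solve a·Δx + b·Δy = Δh: det = (-145)·230 − 40·100 = -37350.
∂h/∂x = [(-1.03)·230 − (+0.38)·100] / -37350 = +0.007360
∂h/∂y = [(-145)·(+0.38) − 40·(-1.03)] / -37350 = +0.0003722
|∇h| = √(0.007360² + 0.0003722²) = 0.007369

0.00737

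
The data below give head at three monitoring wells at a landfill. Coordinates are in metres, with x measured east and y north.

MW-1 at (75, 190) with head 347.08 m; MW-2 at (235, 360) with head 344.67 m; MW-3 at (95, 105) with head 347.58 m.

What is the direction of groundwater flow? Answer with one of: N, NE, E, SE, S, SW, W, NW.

NE

Three-point gradient (reference MW-1): Δ to MW-2 = (160, 170, -2.41), Δ to MW-3 = (20, -85, +0.50).
∂h/∂x = -0.007050, ∂h/∂y = -0.007541 (det = -17000).
Flow = −∇h = (+0.007050 east, +0.007541 north), which points northeast.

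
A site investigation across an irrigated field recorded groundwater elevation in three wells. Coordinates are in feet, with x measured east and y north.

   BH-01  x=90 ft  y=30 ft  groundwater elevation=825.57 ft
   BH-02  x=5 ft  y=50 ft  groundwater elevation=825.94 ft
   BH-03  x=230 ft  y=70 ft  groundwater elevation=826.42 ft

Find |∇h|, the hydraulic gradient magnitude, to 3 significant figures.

With h = a·x + b·y + c and BH-01 as origin, the differences give:
  (-85)·a + 20·b = +0.37
  140·a + 40·b = +0.85
Eliminate b (×40 and ×20, subtract): -6200·a = -2.200 → a = ∂h/∂x = +0.0003548
Back-substitute: b = ∂h/∂y = +0.02001.
|∇h| = √(0.0003548² + 0.02001²) = 0.02001

0.0200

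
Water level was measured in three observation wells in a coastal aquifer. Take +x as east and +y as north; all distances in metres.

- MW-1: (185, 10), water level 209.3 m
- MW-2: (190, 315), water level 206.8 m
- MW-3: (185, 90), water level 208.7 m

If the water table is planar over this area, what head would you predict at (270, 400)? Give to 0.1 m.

With h = a·x + b·y + c and MW-1 as origin, the differences give:
  5·a + 305·b = -2.5
  0·a + 80·b = -0.6
Eliminate b (×80 and ×305, subtract): 400·a = -17.00 → a = ∂h/∂x = -0.04250
Back-substitute: b = ∂h/∂y = -0.007500.
h(270, 400) = 209.3 + (-0.04250)·(85) + (-0.007500)·(390) = 209.3 -3.612 -2.925 = 202.763 m.

202.8 m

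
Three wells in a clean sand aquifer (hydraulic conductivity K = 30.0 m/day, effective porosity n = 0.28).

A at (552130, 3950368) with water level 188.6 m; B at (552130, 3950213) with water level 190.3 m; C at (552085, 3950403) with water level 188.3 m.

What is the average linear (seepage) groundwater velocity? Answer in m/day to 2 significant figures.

Differences from A: to B (Δx, Δy, Δh) = (0, -155, +1.7); to C = (-45, 35, -0.3).
Determinant of the coordinate differences = 0·35 − (-45)·(-155) = -6975.
∂h/∂x = [(+1.7)·35 − (-0.3)·(-155)] / -6975 = -0.001864
∂h/∂y = [0·(-0.3) − (-45)·(+1.7)] / -6975 = -0.01097
|∇h| = √(-0.001864² + -0.01097²) = 0.01113
Seepage velocity v = K·i/n = 30.0 × 0.01113 / 0.28 = 1.192 m/day.

1.2 m/day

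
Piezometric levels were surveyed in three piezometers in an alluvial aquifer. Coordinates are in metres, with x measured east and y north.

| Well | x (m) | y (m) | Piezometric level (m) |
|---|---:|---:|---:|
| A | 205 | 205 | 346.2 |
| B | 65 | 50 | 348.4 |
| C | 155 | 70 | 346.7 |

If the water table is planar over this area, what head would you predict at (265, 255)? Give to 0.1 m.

345.2 m

Differences from A: to B (Δx, Δy, Δh) = (-140, -155, +2.2); to C = (-50, -135, +0.5).
Determinant of the coordinate differences = (-140)·(-135) − (-50)·(-155) = 11150.
∂h/∂x = [(+2.2)·(-135) − (+0.5)·(-155)] / 11150 = -0.01969
∂h/∂y = [(-140)·(+0.5) − (-50)·(+2.2)] / 11150 = +0.003587
h(265, 255) = 346.2 + (-0.01969)·(60) + (+0.003587)·(50) = 346.2 -1.181 +0.179 = 345.198 m.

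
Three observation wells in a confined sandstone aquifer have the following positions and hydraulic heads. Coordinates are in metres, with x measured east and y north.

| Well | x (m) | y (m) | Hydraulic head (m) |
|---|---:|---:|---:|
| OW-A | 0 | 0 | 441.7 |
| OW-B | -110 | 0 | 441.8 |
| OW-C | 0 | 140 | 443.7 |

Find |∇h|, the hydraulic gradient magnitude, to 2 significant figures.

0.014

∂h/∂x = (441.8 − 441.7) / (-110 − 0) = -0.0009091
∂h/∂y = (443.7 − 441.7) / (140 − 0) = +0.01429
|∇h| = √(-0.0009091² + 0.01429²) = 0.01432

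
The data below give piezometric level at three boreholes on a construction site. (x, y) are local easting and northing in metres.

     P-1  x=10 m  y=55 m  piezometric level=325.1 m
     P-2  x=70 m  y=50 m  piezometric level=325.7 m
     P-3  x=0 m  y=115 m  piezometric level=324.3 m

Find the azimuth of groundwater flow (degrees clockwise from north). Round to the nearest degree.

323°

Differences from P-1: to P-2 (Δx, Δy, Δh) = (60, -5, +0.6); to P-3 = (-10, 60, -0.8).
Determinant of the coordinate differences = 60·60 − (-10)·(-5) = 3550.
∂h/∂x = [(+0.6)·60 − (-0.8)·(-5)] / 3550 = +0.009014
∂h/∂y = [60·(-0.8) − (-10)·(+0.6)] / 3550 = -0.01183
Flow direction (−∇h) has components (-0.009014 E, +0.01183 N).
Azimuth = atan2(E, N) = atan2(-0.009014, +0.01183) = 322.7° ≈ 323°.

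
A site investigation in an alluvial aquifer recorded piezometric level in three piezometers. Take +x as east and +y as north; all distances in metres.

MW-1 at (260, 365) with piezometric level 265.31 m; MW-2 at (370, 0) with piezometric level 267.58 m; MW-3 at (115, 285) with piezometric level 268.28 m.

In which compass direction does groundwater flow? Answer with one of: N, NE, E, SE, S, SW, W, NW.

Taking MW-1 as reference: MW-2−MW-1 = (110, -365, +2.27); MW-3−MW-1 = (-145, -80, +2.97).
Solve a·Δx + b·Δy = Δh: det = 110·(-80) − (-145)·(-365) = -61725.
∂h/∂x = [(+2.27)·(-80) − (+2.97)·(-365)] / -61725 = -0.01462
∂h/∂y = [110·(+2.97) − (-145)·(+2.27)] / -61725 = -0.01063
Flow = −∇h = (+0.01462 east, +0.01063 north), which points northeast.

NE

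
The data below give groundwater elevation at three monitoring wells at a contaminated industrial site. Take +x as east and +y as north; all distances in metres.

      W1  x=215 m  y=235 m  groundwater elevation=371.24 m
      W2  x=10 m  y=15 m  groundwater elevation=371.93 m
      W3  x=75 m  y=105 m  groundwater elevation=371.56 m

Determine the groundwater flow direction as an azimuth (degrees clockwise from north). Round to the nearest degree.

Three-point gradient (reference W1): Δ to W2 = (-205, -220, +0.69), Δ to W3 = (-140, -130, +0.32).
∂h/∂x = +0.004651, ∂h/∂y = -0.007470 (det = -4150).
Flow direction (−∇h) has components (-0.004651 E, +0.007470 N).
Azimuth = atan2(E, N) = atan2(-0.004651, +0.007470) = 328.1° ≈ 328°.

328°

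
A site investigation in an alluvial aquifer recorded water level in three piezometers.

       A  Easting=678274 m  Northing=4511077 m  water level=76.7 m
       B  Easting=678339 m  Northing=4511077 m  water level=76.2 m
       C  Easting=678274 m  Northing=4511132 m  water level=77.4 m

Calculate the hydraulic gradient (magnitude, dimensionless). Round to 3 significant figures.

0.0149

∂h/∂x = (76.2 − 76.7) / (678339 − 678274) = -0.007692
∂h/∂y = (77.4 − 76.7) / (4511132 − 4511077) = +0.01273
|∇h| = √(-0.007692² + 0.01273²) = 0.01487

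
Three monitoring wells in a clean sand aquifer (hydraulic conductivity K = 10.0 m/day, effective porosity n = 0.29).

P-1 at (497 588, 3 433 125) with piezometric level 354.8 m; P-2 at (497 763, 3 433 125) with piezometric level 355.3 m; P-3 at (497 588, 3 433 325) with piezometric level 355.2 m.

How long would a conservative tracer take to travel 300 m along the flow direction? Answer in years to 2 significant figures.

∂h/∂x = (355.3 − 354.8) / (497763 − 497588) = +0.002857
∂h/∂y = (355.2 − 354.8) / (3433325 − 3433125) = +0.002000
|∇h| = √(0.002857² + 0.002000²) = 0.003487
Seepage velocity v = K·i/n = 10.0 × 0.003487 / 0.29 = 0.1202 m/day.
t = 300 / 0.1202 = 2496 days = 6.83 years.

6.8 years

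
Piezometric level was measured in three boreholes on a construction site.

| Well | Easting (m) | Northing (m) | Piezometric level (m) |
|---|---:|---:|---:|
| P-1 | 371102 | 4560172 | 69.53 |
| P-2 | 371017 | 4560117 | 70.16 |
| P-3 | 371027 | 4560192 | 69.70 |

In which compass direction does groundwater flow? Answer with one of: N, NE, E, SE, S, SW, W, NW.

NE

With h = a·x + b·y + c and P-1 as origin, the differences give:
  (-85)·a + (-55)·b = +0.63
  (-75)·a + 20·b = +0.17
Eliminate b (×20 and ×(-55), subtract): -5825·a = 21.950 → a = ∂h/∂x = -0.003768
Back-substitute: b = ∂h/∂y = -0.005631.
Flow = −∇h = (+0.003768 east, +0.005631 north), which points northeast.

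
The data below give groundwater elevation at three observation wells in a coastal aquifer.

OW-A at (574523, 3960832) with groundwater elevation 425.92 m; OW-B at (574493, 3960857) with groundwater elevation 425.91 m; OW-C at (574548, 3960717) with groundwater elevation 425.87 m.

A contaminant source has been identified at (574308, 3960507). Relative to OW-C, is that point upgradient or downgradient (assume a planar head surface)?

downgradient

Taking OW-A as reference: OW-B−OW-A = (-30, 25, -0.01); OW-C−OW-A = (25, -115, -0.05).
Determinant of the coordinate differences = (-30)·(-115) − 25·25 = 2825.
∂h/∂x = [(-0.01)·(-115) − (-0.05)·25] / 2825 = +0.0008496
∂h/∂y = [(-30)·(-0.05) − 25·(-0.01)] / 2825 = +0.0006195
Head at (574308, 3960507) = 425.92 + (+0.0008496)·(-215) + (+0.0006195)·(-325) = 425.54 m.
That is lower than the 425.87 m at OW-C, so the point is downgradient.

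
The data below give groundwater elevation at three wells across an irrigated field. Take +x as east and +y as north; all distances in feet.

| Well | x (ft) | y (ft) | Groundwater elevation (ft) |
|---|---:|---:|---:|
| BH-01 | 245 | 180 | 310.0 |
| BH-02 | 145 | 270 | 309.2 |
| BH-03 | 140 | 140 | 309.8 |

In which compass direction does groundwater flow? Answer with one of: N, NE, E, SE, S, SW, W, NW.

NW

With h = a·x + b·y + c and BH-01 as origin, the differences give:
  (-100)·a + 90·b = -0.8
  (-105)·a + (-40)·b = -0.2
Eliminate b (×(-40) and ×90, subtract): 13450·a = 50.00 → a = ∂h/∂x = +0.003717
Back-substitute: b = ∂h/∂y = -0.004758.
Flow = −∇h = (-0.003717 east, +0.004758 north), which points northwest.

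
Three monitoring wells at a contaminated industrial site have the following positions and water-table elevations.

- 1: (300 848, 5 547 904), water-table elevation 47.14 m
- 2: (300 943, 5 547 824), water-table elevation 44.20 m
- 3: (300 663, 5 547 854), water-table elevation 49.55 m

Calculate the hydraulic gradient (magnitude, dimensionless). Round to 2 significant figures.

0.024

With h = a·x + b·y + c and 1 as origin, the differences give:
  95·a + (-80)·b = -2.94
  (-185)·a + (-50)·b = +2.41
Eliminate b (×(-50) and ×(-80), subtract): -19550·a = 339.800 → a = ∂h/∂x = -0.01738
Back-substitute: b = ∂h/∂y = +0.01611.
|∇h| = √(-0.01738² + 0.01611²) = 0.0237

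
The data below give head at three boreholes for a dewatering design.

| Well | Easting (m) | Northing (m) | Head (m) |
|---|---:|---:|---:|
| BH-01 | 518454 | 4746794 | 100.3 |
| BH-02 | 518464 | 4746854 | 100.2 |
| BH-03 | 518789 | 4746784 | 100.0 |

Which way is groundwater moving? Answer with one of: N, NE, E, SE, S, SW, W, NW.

NE

Differences from BH-01: to BH-02 (Δx, Δy, Δh) = (10, 60, -0.1); to BH-03 = (335, -10, -0.3).
Determinant of the coordinate differences = 10·(-10) − 335·60 = -20200.
∂h/∂x = [(-0.1)·(-10) − (-0.3)·60] / -20200 = -0.0009406
∂h/∂y = [10·(-0.3) − 335·(-0.1)] / -20200 = -0.001510
Flow = −∇h = (+0.0009406 east, +0.001510 north), which points northeast.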